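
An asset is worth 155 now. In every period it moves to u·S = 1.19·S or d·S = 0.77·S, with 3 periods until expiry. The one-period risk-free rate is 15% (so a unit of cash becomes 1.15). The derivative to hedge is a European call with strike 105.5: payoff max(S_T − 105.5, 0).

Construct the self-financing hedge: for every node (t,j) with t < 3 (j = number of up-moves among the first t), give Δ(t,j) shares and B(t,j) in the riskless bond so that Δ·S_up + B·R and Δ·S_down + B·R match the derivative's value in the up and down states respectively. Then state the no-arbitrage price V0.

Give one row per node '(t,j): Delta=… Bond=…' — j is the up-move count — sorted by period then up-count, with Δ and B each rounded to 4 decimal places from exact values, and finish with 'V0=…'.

(0,0): Delta=0.9963 Bond=-68.7810
(1,0): Delta=0.9426 Bond=-72.6854
(1,1): Delta=1.0000 Bond=-79.7732
(2,0): Delta=0.1000 Bond=-6.1543
(2,1): Delta=1.0000 Bond=-91.7391
(2,2): Delta=1.0000 Bond=-91.7391
V0=85.6518

Under the risk-neutral measure, an up-move has probability p* = (R−d)/(u−d) = 0.9048 and values discount at R = 1.15.
Terminal payoffs: V(3,0)=0.0000, V(3,1)=3.8604, V(3,2)=63.5115, V(3,3)=155.6996
Node (2,0) S=91.8995: V=(p*·3.8604+(1−p*)·0.0000)/1.15=3.0372; Δ=(3.8604−0.0000)/(109.3604−70.7626)=0.1000; B=V−Δ·S=-6.1543
Node (2,1) S=142.0265: V=(p*·63.5115+(1−p*)·3.8604)/1.15=50.2874; Δ=(63.5115−3.8604)/(169.0115−109.3604)=1.0000; B=V−Δ·S=-91.7391
Node (2,2) S=219.4955: V=(p*·155.6996+(1−p*)·63.5115)/1.15=127.7564; Δ=(155.6996−63.5115)/(261.1996−169.0115)=1.0000; B=V−Δ·S=-91.7391
Node (1,0) S=119.3500: V=(p*·50.2874+(1−p*)·3.0372)/1.15=39.8151; Δ=(50.2874−3.0372)/(142.0265−91.8995)=0.9426; B=V−Δ·S=-72.6854
Node (1,1) S=184.4500: V=(p*·127.7564+(1−p*)·50.2874)/1.15=104.6768; Δ=(127.7564−50.2874)/(219.4955−142.0265)=1.0000; B=V−Δ·S=-79.7732
Node (0,0) S=155.0000: V=(p*·104.6768+(1−p*)·39.8151)/1.15=85.6518; Δ=(104.6768−39.8151)/(184.4500−119.3500)=0.9963; B=V−Δ·S=-68.7810
Each (Δ,B) replicates both successor values, so the strategy is self-financing and V0 is arbitrage-free.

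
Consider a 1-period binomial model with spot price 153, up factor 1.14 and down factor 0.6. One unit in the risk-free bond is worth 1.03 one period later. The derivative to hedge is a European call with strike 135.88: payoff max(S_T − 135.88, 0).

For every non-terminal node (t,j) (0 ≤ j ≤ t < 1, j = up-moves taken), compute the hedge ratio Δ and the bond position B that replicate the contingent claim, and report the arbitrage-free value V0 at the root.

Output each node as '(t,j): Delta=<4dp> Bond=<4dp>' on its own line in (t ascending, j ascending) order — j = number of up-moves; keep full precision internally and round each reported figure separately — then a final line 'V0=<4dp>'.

(0,0): Delta=0.4665 Bond=-41.5750
V0=29.7954

Under the risk-neutral measure, an up-move has probability p* = (R−d)/(u−d) = 0.7963 and values discount at R = 1.03.
Payoff layer (t=1): V(1,0)=0.0000, V(1,1)=38.5400
  t=0,j=0: stock 153.0000 → up 174.4200 (V=38.5400), down 91.8000 (V=0.0000). Price 29.7954; hedge Δ=0.4665, bond B=-41.5750.
The time-0 hedge costs 29.7954, which is the no-arbitrage price.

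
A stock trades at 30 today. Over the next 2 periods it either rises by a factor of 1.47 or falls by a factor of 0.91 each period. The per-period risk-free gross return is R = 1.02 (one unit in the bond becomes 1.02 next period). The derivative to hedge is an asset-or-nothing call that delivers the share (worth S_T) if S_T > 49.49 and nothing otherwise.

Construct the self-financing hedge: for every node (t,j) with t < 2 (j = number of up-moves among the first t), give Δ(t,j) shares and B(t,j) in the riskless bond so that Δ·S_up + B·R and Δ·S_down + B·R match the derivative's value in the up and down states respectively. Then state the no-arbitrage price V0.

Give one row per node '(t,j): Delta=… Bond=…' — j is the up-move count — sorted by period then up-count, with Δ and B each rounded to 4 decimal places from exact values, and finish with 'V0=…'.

(0,0): Delta=0.7431 Bond=-19.8890
(1,0): Delta=0.0000 Bond=0.0000
(1,1): Delta=2.6250 Bond=-103.2783
V0=2.4042

The replicating-portfolio and risk-neutral prices coincide; use p* = (1.02−0.91)/(1.47−0.91) = 0.1964 for the latter.
Terminal payoffs: V(2,0)=0.0000, V(2,1)=0.0000, V(2,2)=64.8270
  t=1,j=0: stock 27.3000 → up 40.1310 (V=0.0000), down 24.8430 (V=0.0000). Price 0.0000; hedge Δ=0.0000, bond B=0.0000.
  t=1,j=1: stock 44.1000 → up 64.8270 (V=64.8270), down 40.1310 (V=0.0000). Price 12.4842; hedge Δ=2.6250, bond B=-103.2783.
  t=0,j=0: stock 30.0000 → up 44.1000 (V=12.4842), down 27.3000 (V=0.0000). Price 2.4042; hedge Δ=0.7431, bond B=-19.8890.
Each (Δ,B) replicates both successor values, so the strategy is self-financing and V0 is arbitrage-free.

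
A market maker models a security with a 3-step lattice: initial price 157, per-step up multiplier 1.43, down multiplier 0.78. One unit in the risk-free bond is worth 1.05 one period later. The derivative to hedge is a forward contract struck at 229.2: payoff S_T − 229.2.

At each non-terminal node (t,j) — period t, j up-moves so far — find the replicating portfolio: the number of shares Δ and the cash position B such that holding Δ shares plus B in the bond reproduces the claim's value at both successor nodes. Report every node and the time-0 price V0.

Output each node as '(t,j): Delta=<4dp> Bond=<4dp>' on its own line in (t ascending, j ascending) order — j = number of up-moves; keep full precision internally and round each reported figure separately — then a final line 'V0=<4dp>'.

(0,0): Delta=1.0000 Bond=-197.9916
(1,0): Delta=1.0000 Bond=-207.8912
(1,1): Delta=1.0000 Bond=-207.8912
(2,0): Delta=1.0000 Bond=-218.2857
(2,1): Delta=1.0000 Bond=-218.2857
(2,2): Delta=1.0000 Bond=-218.2857
V0=-40.9916

Risk-neutral probability p* = (R−d)/(u−d) = (1.05−0.78)/(1.43−0.78) = 0.4154.
Payoff layer (t=3): V(3,0)=-154.6953, V(3,1)=-92.6081, V(3,2)=21.2185, V(3,3)=229.9005
(2,0): S=95.5188. Δ = (V_up−V_dn)/(S_up−S_dn) = (-92.6081−-154.6953)/(136.5919−74.5047) = 1.0000. V = [p*·-92.6081 + (1−p*)·-154.6953]/1.05 = -122.7669. B = V − Δ·S = -218.2857.
(2,1): S=175.1178. Δ = (V_up−V_dn)/(S_up−S_dn) = (21.2185−-92.6081)/(250.4185−136.5919) = 1.0000. V = [p*·21.2185 + (1−p*)·-92.6081]/1.05 = -43.1679. B = V − Δ·S = -218.2857.
(2,2): S=321.0493. Δ = (V_up−V_dn)/(S_up−S_dn) = (229.9005−21.2185)/(459.1005−250.4185) = 1.0000. V = [p*·229.9005 + (1−p*)·21.2185]/1.05 = 102.7636. B = V − Δ·S = -218.2857.
(1,0): S=122.4600. Δ = (V_up−V_dn)/(S_up−S_dn) = (-43.1679−-122.7669)/(175.1178−95.5188) = 1.0000. V = [p*·-43.1679 + (1−p*)·-122.7669]/1.05 = -85.4312. B = V − Δ·S = -207.8912.
(1,1): S=224.5100. Δ = (V_up−V_dn)/(S_up−S_dn) = (102.7636−-43.1679)/(321.0493−175.1178) = 1.0000. V = [p*·102.7636 + (1−p*)·-43.1679]/1.05 = 16.6188. B = V − Δ·S = -207.8912.
(0,0): S=157.0000. Δ = (V_up−V_dn)/(S_up−S_dn) = (16.6188−-85.4312)/(224.5100−122.4600) = 1.0000. V = [p*·16.6188 + (1−p*)·-85.4312]/1.05 = -40.9916. B = V − Δ·S = -197.9916.
Root portfolio cost Δ·157+B reproduces V0=-40.9916.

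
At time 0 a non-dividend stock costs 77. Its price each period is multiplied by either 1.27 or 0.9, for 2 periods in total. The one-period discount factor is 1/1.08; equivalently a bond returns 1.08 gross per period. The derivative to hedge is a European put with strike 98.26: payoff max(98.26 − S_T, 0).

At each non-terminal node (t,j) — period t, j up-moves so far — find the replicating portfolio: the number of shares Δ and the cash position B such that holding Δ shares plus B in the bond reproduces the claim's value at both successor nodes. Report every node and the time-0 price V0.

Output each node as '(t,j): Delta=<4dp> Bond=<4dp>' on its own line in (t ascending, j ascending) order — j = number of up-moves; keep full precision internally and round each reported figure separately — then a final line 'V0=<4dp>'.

(0,0): Delta=-0.5900 Bond=57.9321
(1,0): Delta=-1.0000 Bond=90.9815
(1,1): Delta=-0.2833 Bond=32.5731
V0=12.5041

Risk-neutral probability p* = (R−d)/(u−d) = (1.08−0.9)/(1.27−0.9) = 0.4865.
Payoff layer (t=2): V(2,0)=35.8900, V(2,1)=10.2490, V(2,2)=0.0000
Node (1,0) S=69.3000: V=(p*·10.2490+(1−p*)·35.8900)/1.08=21.6815; Δ=(10.2490−35.8900)/(88.0110−62.3700)=-1.0000; B=V−Δ·S=90.9815
Node (1,1) S=97.7900: V=(p*·0.0000+(1−p*)·10.2490)/1.08=4.8731; Δ=(0.0000−10.2490)/(124.1933−88.0110)=-0.2833; B=V−Δ·S=32.5731
Node (0,0) S=77.0000: V=(p*·4.8731+(1−p*)·21.6815)/1.08=12.5041; Δ=(4.8731−21.6815)/(97.7900−69.3000)=-0.5900; B=V−Δ·S=57.9321
Each (Δ,B) replicates both successor values, so the strategy is self-financing and V0 is arbitrage-free.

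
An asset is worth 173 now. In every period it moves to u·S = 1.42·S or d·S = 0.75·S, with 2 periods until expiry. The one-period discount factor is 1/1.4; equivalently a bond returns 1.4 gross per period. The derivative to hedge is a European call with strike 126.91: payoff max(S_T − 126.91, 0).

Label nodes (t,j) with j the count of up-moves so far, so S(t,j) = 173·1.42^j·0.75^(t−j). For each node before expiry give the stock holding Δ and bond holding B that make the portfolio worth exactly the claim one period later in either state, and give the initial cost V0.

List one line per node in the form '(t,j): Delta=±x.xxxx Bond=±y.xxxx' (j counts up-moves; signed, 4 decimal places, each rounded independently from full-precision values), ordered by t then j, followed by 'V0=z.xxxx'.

(0,0): Delta=0.9946 Bond=-63.7946
(1,0): Delta=0.6595 Bond=-45.8436
(1,1): Delta=1.0000 Bond=-90.6500
V0=108.2635

Risk-neutral probability p* = (R−d)/(u−d) = (1.4−0.75)/(1.42−0.75) = 0.9701.
Terminal values V(2,·): V(2,0)=0.0000, V(2,1)=57.3350, V(2,2)=221.9272
  t=1,j=0: stock 129.7500 → up 184.2450 (V=57.3350), down 97.3125 (V=0.0000). Price 39.7311; hedge Δ=0.6595, bond B=-45.8436.
  t=1,j=1: stock 245.6600 → up 348.8372 (V=221.9272), down 184.2450 (V=57.3350). Price 155.0100; hedge Δ=1.0000, bond B=-90.6500.
  t=0,j=0: stock 173.0000 → up 245.6600 (V=155.0100), down 129.7500 (V=39.7311). Price 108.2635; hedge Δ=0.9946, bond B=-63.7946.
Each (Δ,B) replicates both successor values, so the strategy is self-financing and V0 is arbitrage-free.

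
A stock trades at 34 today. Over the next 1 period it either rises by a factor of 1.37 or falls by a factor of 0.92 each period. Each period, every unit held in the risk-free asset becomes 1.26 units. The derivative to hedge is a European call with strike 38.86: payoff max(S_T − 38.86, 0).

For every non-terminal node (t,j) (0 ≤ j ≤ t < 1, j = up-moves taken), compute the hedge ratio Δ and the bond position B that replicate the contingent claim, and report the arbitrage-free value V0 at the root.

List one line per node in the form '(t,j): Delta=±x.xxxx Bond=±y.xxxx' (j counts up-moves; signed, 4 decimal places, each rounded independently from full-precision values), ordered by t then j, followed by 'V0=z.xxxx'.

(0,0): Delta=0.5046 Bond=-12.5263
V0=4.6293

No-arbitrage ⇒ martingale measure with p* = (R−d)/(u−d) = 0.7556.
Terminal payoffs: V(1,0)=0.0000, V(1,1)=7.7200
Node (0,0) S=34.0000: V=(p*·7.7200+(1−p*)·0.0000)/1.26=4.6293; Δ=(7.7200−0.0000)/(46.5800−31.2800)=0.5046; B=V−Δ·S=-12.5263
Check: Δ(0,0)·S0 + B(0,0) = 4.6293 = V0.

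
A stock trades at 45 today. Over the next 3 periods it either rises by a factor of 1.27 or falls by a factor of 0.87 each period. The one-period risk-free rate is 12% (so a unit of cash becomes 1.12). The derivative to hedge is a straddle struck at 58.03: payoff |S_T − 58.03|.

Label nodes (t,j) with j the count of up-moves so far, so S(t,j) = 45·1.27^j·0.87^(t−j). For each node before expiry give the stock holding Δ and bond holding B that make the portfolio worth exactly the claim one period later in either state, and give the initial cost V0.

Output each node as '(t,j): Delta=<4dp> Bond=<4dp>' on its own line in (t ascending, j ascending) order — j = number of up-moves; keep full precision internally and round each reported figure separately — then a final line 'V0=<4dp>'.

Under the risk-neutral measure, an up-move has probability p* = (R−d)/(u−d) = 0.6250 and values discount at R = 1.12.
Terminal values V(3,·): V(3,0)=28.3974, V(3,1)=14.7732, V(3,2)=5.1150, V(3,3)=34.1472
Node (2,0) S=34.0605: V=(p*·14.7732+(1−p*)·28.3974)/1.12=17.7520; Δ=(14.7732−28.3974)/(43.2568−29.6326)=-1.0000; B=V−Δ·S=51.8125
Node (2,1) S=49.7205: V=(p*·5.1150+(1−p*)·14.7732)/1.12=7.8007; Δ=(5.1150−14.7732)/(63.1450−43.2568)=-0.4856; B=V−Δ·S=31.9461
Node (2,2) S=72.5805: V=(p*·34.1472+(1−p*)·5.1150)/1.12=20.7680; Δ=(34.1472−5.1150)/(92.1772−63.1450)=1.0000; B=V−Δ·S=-51.8125
Node (1,0) S=39.1500: V=(p*·7.8007+(1−p*)·17.7520)/1.12=10.2968; Δ=(7.8007−17.7520)/(49.7205−34.0605)=-0.6355; B=V−Δ·S=35.1750
Node (1,1) S=57.1500: V=(p*·20.7680+(1−p*)·7.8007)/1.12=14.2011; Δ=(20.7680−7.8007)/(72.5805−49.7205)=0.5672; B=V−Δ·S=-18.2170
Node (0,0) S=45.0000: V=(p*·14.2011+(1−p*)·10.2968)/1.12=11.3723; Δ=(14.2011−10.2968)/(57.1500−39.1500)=0.2169; B=V−Δ·S=1.6116
Each (Δ,B) replicates both successor values, so the strategy is self-financing and V0 is arbitrage-free.

(0,0): Delta=0.2169 Bond=1.6116
(1,0): Delta=-0.6355 Bond=35.1750
(1,1): Delta=0.5672 Bond=-18.2170
(2,0): Delta=-1.0000 Bond=51.8125
(2,1): Delta=-0.4856 Bond=31.9461
(2,2): Delta=1.0000 Bond=-51.8125
V0=11.3723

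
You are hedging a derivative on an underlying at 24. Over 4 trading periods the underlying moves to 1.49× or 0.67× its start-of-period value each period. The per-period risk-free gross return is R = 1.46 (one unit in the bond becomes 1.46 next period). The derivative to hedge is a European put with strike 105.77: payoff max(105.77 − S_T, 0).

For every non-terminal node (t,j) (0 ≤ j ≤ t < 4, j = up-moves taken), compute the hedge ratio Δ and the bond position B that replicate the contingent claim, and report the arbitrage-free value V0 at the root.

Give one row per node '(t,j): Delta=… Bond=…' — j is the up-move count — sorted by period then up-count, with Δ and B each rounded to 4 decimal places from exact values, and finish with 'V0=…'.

(0,0): Delta=-0.8172 Bond=21.2647
(1,0): Delta=-1.0000 Bond=33.9863
(1,1): Delta=-0.8141 Bond=30.9348
(2,0): Delta=-1.0000 Bond=49.6200
(2,1): Delta=-1.0000 Bond=49.6200
(2,2): Delta=-0.8109 Bond=44.9956
(3,0): Delta=-1.0000 Bond=72.4452
(3,1): Delta=-1.0000 Bond=72.4452
(3,2): Delta=-1.0000 Bond=72.4452
(3,3): Delta=-0.8076 Bond=65.4373
V0=1.6525

Risk-neutral probability p* = (R−d)/(u−d) = (1.46−0.67)/(1.49−0.67) = 0.9634.
At expiry t=4: V(4,0)=100.9337, V(4,1)=95.0147, V(4,2)=81.8515, V(4,3)=52.5782, V(4,4)=0.0000
(3,0): S=7.2183. Δ = (V_up−V_dn)/(S_up−S_dn) = (95.0147−100.9337)/(10.7553−4.8363) = -1.0000. V = [p*·95.0147 + (1−p*)·100.9337]/1.46 = 65.2269. B = V − Δ·S = 72.4452.
(3,1): S=16.0527. Δ = (V_up−V_dn)/(S_up−S_dn) = (81.8515−95.0147)/(23.9185−10.7553) = -1.0000. V = [p*·81.8515 + (1−p*)·95.0147]/1.46 = 56.3925. B = V − Δ·S = 72.4452.
(3,2): S=35.6992. Δ = (V_up−V_dn)/(S_up−S_dn) = (52.5782−81.8515)/(53.1918−23.9185) = -1.0000. V = [p*·52.5782 + (1−p*)·81.8515]/1.46 = 36.7460. B = V − Δ·S = 72.4452.
(3,3): S=79.3908. Δ = (V_up−V_dn)/(S_up−S_dn) = (0.0000−52.5782)/(118.2923−53.1918) = -0.8076. V = [p*·0.0000 + (1−p*)·52.5782]/1.46 = 1.3175. B = V − Δ·S = 65.4373.
(2,0): S=10.7736. Δ = (V_up−V_dn)/(S_up−S_dn) = (56.3925−65.2269)/(16.0527−7.2183) = -1.0000. V = [p*·56.3925 + (1−p*)·65.2269]/1.46 = 38.8464. B = V − Δ·S = 49.6200.
(2,1): S=23.9592. Δ = (V_up−V_dn)/(S_up−S_dn) = (36.7460−56.3925)/(35.6992−16.0527) = -1.0000. V = [p*·36.7460 + (1−p*)·56.3925]/1.46 = 25.6608. B = V − Δ·S = 49.6200.
(2,2): S=53.2824. Δ = (V_up−V_dn)/(S_up−S_dn) = (1.3175−36.7460)/(79.3908−35.6992) = -0.8109. V = [p*·1.3175 + (1−p*)·36.7460]/1.46 = 1.7902. B = V − Δ·S = 44.9956.
(1,0): S=16.0800. Δ = (V_up−V_dn)/(S_up−S_dn) = (25.6608−38.8464)/(23.9592−10.7736) = -1.0000. V = [p*·25.6608 + (1−p*)·38.8464]/1.46 = 17.9063. B = V − Δ·S = 33.9863.
(1,1): S=35.7600. Δ = (V_up−V_dn)/(S_up−S_dn) = (1.7902−25.6608)/(53.2824−23.9592) = -0.8141. V = [p*·1.7902 + (1−p*)·25.6608]/1.46 = 1.8243. B = V − Δ·S = 30.9348.
(0,0): S=24.0000. Δ = (V_up−V_dn)/(S_up−S_dn) = (1.8243−17.9063)/(35.7600−16.0800) = -0.8172. V = [p*·1.8243 + (1−p*)·17.9063]/1.46 = 1.6525. B = V − Δ·S = 21.2647.
Check: Δ(0,0)·S0 + B(0,0) = 1.6525 = V0.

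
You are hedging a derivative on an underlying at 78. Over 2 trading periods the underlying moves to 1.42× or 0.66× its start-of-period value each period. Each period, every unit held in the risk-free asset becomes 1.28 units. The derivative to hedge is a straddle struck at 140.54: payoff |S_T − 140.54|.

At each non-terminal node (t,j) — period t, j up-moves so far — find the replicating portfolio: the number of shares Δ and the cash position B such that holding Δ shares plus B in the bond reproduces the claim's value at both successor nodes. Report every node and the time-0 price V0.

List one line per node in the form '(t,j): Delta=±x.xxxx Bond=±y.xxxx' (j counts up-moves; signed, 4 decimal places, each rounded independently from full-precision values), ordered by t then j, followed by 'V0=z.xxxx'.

Risk-neutral probability p* = (R−d)/(u−d) = (1.28−0.66)/(1.42−0.66) = 0.8158.
At expiry t=2: V(2,0)=106.5632, V(2,1)=67.4384, V(2,2)=16.7392
  t=1,j=0: stock 51.4800 → up 73.1016 (V=67.4384), down 33.9768 (V=106.5632). Price 58.3169; hedge Δ=-1.0000, bond B=109.7969.
  t=1,j=1: stock 110.7600 → up 157.2792 (V=16.7392), down 73.1016 (V=67.4384). Price 20.3738; hedge Δ=-0.6023, bond B=87.0833.
  t=0,j=0: stock 78.0000 → up 110.7600 (V=20.3738), down 51.4800 (V=58.3169). Price 21.3776; hedge Δ=-0.6401, bond B=71.3027.
Self-financing check: at every node Δ·S+B equals the discounted successor values.

(0,0): Delta=-0.6401 Bond=71.3027
(1,0): Delta=-1.0000 Bond=109.7969
(1,1): Delta=-0.6023 Bond=87.0833
V0=21.3776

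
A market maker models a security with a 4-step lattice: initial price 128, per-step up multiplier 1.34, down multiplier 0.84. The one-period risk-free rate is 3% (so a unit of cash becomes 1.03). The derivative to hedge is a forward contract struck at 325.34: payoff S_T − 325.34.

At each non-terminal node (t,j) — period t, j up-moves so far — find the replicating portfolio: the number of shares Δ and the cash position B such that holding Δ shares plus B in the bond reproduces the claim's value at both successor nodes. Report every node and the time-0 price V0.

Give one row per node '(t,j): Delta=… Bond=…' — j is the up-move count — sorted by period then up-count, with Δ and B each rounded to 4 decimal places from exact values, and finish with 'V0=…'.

(0,0): Delta=1.0000 Bond=-289.0604
(1,0): Delta=1.0000 Bond=-297.7322
(1,1): Delta=1.0000 Bond=-297.7322
(2,0): Delta=1.0000 Bond=-306.6642
(2,1): Delta=1.0000 Bond=-306.6642
(2,2): Delta=1.0000 Bond=-306.6642
(3,0): Delta=1.0000 Bond=-315.8641
(3,1): Delta=1.0000 Bond=-315.8641
(3,2): Delta=1.0000 Bond=-315.8641
(3,3): Delta=1.0000 Bond=-315.8641
V0=-161.0604

Since d<R<u, set p* = (R−d)/(u−d) = 0.3800; price each node as the discounted p*-expectation of its children.
Terminal values V(4,·): V(4,0)=-261.6125, V(4,1)=-223.6794, V(4,2)=-163.1672, V(4,3)=-66.6357, V(4,4)=87.3550
Node (3,0) S=75.8661: V=(p*·-223.6794+(1−p*)·-261.6125)/1.03=-239.9980; Δ=(-223.6794−-261.6125)/(101.6606−63.7275)=1.0000; B=V−Δ·S=-315.8641
Node (3,1) S=121.0245: V=(p*·-163.1672+(1−p*)·-223.6794)/1.03=-194.8396; Δ=(-163.1672−-223.6794)/(162.1728−101.6606)=1.0000; B=V−Δ·S=-315.8641
Node (3,2) S=193.0629: V=(p*·-66.6357+(1−p*)·-163.1672)/1.03=-122.8012; Δ=(-66.6357−-163.1672)/(258.7043−162.1728)=1.0000; B=V−Δ·S=-315.8641
Node (3,3) S=307.9813: V=(p*·87.3550+(1−p*)·-66.6357)/1.03=-7.8828; Δ=(87.3550−-66.6357)/(412.6950−258.7043)=1.0000; B=V−Δ·S=-315.8641
Node (2,0) S=90.3168: V=(p*·-194.8396+(1−p*)·-239.9980)/1.03=-216.3474; Δ=(-194.8396−-239.9980)/(121.0245−75.8661)=1.0000; B=V−Δ·S=-306.6642
Node (2,1) S=144.0768: V=(p*·-122.8012+(1−p*)·-194.8396)/1.03=-162.5874; Δ=(-122.8012−-194.8396)/(193.0629−121.0245)=1.0000; B=V−Δ·S=-306.6642
Node (2,2) S=229.8368: V=(p*·-7.8828+(1−p*)·-122.8012)/1.03=-76.8274; Δ=(-7.8828−-122.8012)/(307.9813−193.0629)=1.0000; B=V−Δ·S=-306.6642
Node (1,0) S=107.5200: V=(p*·-162.5874+(1−p*)·-216.3474)/1.03=-190.2122; Δ=(-162.5874−-216.3474)/(144.0768−90.3168)=1.0000; B=V−Δ·S=-297.7322
Node (1,1) S=171.5200: V=(p*·-76.8274+(1−p*)·-162.5874)/1.03=-126.2122; Δ=(-76.8274−-162.5874)/(229.8368−144.0768)=1.0000; B=V−Δ·S=-297.7322
Node (0,0) S=128.0000: V=(p*·-126.2122+(1−p*)·-190.2122)/1.03=-161.0604; Δ=(-126.2122−-190.2122)/(171.5200−107.5200)=1.0000; B=V−Δ·S=-289.0604
The time-0 hedge costs -161.0604, which is the no-arbitrage price.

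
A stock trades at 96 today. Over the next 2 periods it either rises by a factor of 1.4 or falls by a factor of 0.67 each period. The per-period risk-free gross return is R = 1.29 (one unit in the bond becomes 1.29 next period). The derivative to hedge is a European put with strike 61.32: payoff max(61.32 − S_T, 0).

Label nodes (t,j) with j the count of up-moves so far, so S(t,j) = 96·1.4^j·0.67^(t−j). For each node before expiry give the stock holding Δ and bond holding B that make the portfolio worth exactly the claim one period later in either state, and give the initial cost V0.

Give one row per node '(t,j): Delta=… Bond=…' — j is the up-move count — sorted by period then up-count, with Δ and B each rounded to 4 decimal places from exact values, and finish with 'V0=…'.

No-arbitrage ⇒ martingale measure with p* = (R−d)/(u−d) = 0.8493.
At expiry t=2: V(2,0)=18.2256, V(2,1)=0.0000, V(2,2)=0.0000
  t=1,j=0: stock 64.3200 → up 90.0480 (V=0.0000), down 43.0944 (V=18.2256). Price 2.1289; hedge Δ=-0.3882, bond B=27.0955.
  t=1,j=1: stock 134.4000 → up 188.1600 (V=0.0000), down 90.0480 (V=0.0000). Price 0.0000; hedge Δ=0.0000, bond B=0.0000.
  t=0,j=0: stock 96.0000 → up 134.4000 (V=0.0000), down 64.3200 (V=2.1289). Price 0.2487; hedge Δ=-0.0304, bond B=3.1650.
The time-0 hedge costs 0.2487, which is the no-arbitrage price.

(0,0): Delta=-0.0304 Bond=3.1650
(1,0): Delta=-0.3882 Bond=27.0955
(1,1): Delta=0.0000 Bond=0.0000
V0=0.2487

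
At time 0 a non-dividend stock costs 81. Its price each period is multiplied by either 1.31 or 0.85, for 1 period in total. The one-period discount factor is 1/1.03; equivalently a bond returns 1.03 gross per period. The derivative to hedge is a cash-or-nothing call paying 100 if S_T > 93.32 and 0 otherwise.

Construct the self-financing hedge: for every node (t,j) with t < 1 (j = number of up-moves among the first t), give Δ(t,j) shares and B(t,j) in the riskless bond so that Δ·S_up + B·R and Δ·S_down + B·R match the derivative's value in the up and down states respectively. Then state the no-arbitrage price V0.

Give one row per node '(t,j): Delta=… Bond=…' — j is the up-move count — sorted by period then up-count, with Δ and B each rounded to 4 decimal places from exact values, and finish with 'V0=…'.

Since d<R<u, set p* = (R−d)/(u−d) = 0.3913; price each node as the discounted p*-expectation of its children.
Payoff layer (t=1): V(1,0)=0.0000, V(1,1)=100.0000
Node (0,0) S=81.0000: V=(p*·100.0000+(1−p*)·0.0000)/1.03=37.9907; Δ=(100.0000−0.0000)/(106.1100−68.8500)=2.6838; B=V−Δ·S=-179.4006
Root portfolio cost Δ·81+B reproduces V0=37.9907.

(0,0): Delta=2.6838 Bond=-179.4006
V0=37.9907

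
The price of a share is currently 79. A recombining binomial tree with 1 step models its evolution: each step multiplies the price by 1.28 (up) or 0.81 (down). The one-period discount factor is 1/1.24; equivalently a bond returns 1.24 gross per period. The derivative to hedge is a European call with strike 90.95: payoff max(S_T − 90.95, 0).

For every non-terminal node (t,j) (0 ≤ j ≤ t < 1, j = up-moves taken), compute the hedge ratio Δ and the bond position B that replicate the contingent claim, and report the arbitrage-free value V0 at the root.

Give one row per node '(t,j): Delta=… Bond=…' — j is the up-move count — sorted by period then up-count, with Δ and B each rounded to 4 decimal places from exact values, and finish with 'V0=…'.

No-arbitrage ⇒ martingale measure with p* = (R−d)/(u−d) = 0.9149.
Terminal payoffs: V(1,0)=0.0000, V(1,1)=10.1700
(0,0): S=79.0000. Δ = (V_up−V_dn)/(S_up−S_dn) = (10.1700−0.0000)/(101.1200−63.9900) = 0.2739. V = [p*·10.1700 + (1−p*)·0.0000]/1.24 = 7.5036. B = V − Δ·S = -14.1347.
Each (Δ,B) replicates both successor values, so the strategy is self-financing and V0 is arbitrage-free.

(0,0): Delta=0.2739 Bond=-14.1347
V0=7.5036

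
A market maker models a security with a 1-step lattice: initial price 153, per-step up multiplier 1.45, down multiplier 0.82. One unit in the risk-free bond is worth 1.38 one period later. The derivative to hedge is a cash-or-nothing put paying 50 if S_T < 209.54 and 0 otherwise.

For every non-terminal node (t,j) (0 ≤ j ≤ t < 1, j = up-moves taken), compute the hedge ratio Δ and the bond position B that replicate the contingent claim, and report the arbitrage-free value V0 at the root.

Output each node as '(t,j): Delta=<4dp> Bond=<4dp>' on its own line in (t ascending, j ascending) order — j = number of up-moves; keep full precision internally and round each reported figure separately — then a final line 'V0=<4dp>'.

(0,0): Delta=-0.5187 Bond=83.3908
V0=4.0258

Under the risk-neutral measure, an up-move has probability p* = (R−d)/(u−d) = 0.8889 and values discount at R = 1.38.
At expiry t=1: V(1,0)=50.0000, V(1,1)=0.0000
  t=0,j=0: stock 153.0000 → up 221.8500 (V=0.0000), down 125.4600 (V=50.0000). Price 4.0258; hedge Δ=-0.5187, bond B=83.3908.
Each (Δ,B) replicates both successor values, so the strategy is self-financing and V0 is arbitrage-free.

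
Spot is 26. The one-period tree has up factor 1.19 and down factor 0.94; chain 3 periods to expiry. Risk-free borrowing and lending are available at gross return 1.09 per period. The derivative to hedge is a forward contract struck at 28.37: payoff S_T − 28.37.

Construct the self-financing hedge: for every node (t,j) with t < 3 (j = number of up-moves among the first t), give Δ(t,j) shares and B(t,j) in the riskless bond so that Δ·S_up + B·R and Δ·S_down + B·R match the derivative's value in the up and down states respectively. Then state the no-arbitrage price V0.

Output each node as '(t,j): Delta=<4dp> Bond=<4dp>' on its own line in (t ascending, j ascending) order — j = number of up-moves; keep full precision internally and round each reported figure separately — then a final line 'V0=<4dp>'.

Under the risk-neutral measure, an up-move has probability p* = (R−d)/(u−d) = 0.6000 and values discount at R = 1.09.
Terminal payoffs: V(3,0)=-6.7748, V(3,1)=-1.0314, V(3,2)=6.2395, V(3,3)=15.4441
  t=2,j=0: stock 22.9736 → up 27.3386 (V=-1.0314), down 21.5952 (V=-6.7748). Price -3.0539; hedge Δ=1.0000, bond B=-26.0275.
  t=2,j=1: stock 29.0836 → up 34.6095 (V=6.2395), down 27.3386 (V=-1.0314). Price 3.0561; hedge Δ=1.0000, bond B=-26.0275.
  t=2,j=2: stock 36.8186 → up 43.8141 (V=15.4441), down 34.6095 (V=6.2395). Price 10.7911; hedge Δ=1.0000, bond B=-26.0275.
  t=1,j=0: stock 24.4400 → up 29.0836 (V=3.0561), down 22.9736 (V=-3.0539). Price 0.5615; hedge Δ=1.0000, bond B=-23.8785.
  t=1,j=1: stock 30.9400 → up 36.8186 (V=10.7911), down 29.0836 (V=3.0561). Price 7.0615; hedge Δ=1.0000, bond B=-23.8785.
  t=0,j=0: stock 26.0000 → up 30.9400 (V=7.0615), down 24.4400 (V=0.5615). Price 4.0932; hedge Δ=1.0000, bond B=-21.9068.
Root portfolio cost Δ·26+B reproduces V0=4.0932.

(0,0): Delta=1.0000 Bond=-21.9068
(1,0): Delta=1.0000 Bond=-23.8785
(1,1): Delta=1.0000 Bond=-23.8785
(2,0): Delta=1.0000 Bond=-26.0275
(2,1): Delta=1.0000 Bond=-26.0275
(2,2): Delta=1.0000 Bond=-26.0275
V0=4.0932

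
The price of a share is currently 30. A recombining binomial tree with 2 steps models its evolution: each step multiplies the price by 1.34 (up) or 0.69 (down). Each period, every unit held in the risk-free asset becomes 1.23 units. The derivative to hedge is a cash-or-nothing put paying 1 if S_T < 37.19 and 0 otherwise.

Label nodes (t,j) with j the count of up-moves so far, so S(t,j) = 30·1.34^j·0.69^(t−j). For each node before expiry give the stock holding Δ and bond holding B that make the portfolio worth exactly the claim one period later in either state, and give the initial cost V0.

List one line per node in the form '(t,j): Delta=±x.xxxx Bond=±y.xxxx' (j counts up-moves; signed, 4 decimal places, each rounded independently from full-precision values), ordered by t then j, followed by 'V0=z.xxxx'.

No-arbitrage ⇒ martingale measure with p* = (R−d)/(u−d) = 0.8308.
Terminal payoffs: V(2,0)=1.0000, V(2,1)=1.0000, V(2,2)=0.0000
(1,0): S=20.7000. Δ = (V_up−V_dn)/(S_up−S_dn) = (1.0000−1.0000)/(27.7380−14.2830) = 0.0000. V = [p*·1.0000 + (1−p*)·1.0000]/1.23 = 0.8130. B = V − Δ·S = 0.8130.
(1,1): S=40.2000. Δ = (V_up−V_dn)/(S_up−S_dn) = (0.0000−1.0000)/(53.8680−27.7380) = -0.0383. V = [p*·0.0000 + (1−p*)·1.0000]/1.23 = 0.1376. B = V − Δ·S = 1.6760.
(0,0): S=30.0000. Δ = (V_up−V_dn)/(S_up−S_dn) = (0.1376−0.8130)/(40.2000−20.7000) = -0.0346. V = [p*·0.1376 + (1−p*)·0.8130]/1.23 = 0.2048. B = V − Δ·S = 1.2439.
Root portfolio cost Δ·30+B reproduces V0=0.2048.

(0,0): Delta=-0.0346 Bond=1.2439
(1,0): Delta=0.0000 Bond=0.8130
(1,1): Delta=-0.0383 Bond=1.6760
V0=0.2048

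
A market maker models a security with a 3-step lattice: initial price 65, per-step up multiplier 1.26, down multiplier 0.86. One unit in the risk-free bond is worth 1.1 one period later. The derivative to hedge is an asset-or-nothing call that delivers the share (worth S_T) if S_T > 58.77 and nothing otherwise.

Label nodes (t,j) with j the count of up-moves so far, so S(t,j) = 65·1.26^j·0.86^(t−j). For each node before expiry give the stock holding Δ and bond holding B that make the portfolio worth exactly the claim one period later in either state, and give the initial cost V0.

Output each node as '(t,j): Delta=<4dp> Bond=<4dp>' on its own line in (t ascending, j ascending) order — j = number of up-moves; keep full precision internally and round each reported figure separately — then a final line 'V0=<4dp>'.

(0,0): Delta=1.2103 Bond=-15.6553
(1,0): Delta=1.6724 Bond=-43.0521
(1,1): Delta=1.0000 Bond=0.0000
(2,0): Delta=3.1500 Bond=-118.3932
(2,1): Delta=1.0000 Bond=0.0000
(2,2): Delta=1.0000 Bond=0.0000
V0=63.0120

Since d<R<u, set p* = (R−d)/(u−d) = 0.6000; price each node as the discounted p*-expectation of its children.
Payoff layer (t=3): V(3,0)=0.0000, V(3,1)=60.5732, V(3,2)=88.7468, V(3,3)=130.0244
Node (2,0) S=48.0740: V=(p*·60.5732+(1−p*)·0.0000)/1.1=33.0399; Δ=(60.5732−0.0000)/(60.5732−41.3436)=3.1500; B=V−Δ·S=-118.3932
Node (2,1) S=70.4340: V=(p*·88.7468+(1−p*)·60.5732)/1.1=70.4340; Δ=(88.7468−60.5732)/(88.7468−60.5732)=1.0000; B=V−Δ·S=0.0000
Node (2,2) S=103.1940: V=(p*·130.0244+(1−p*)·88.7468)/1.1=103.1940; Δ=(130.0244−88.7468)/(130.0244−88.7468)=1.0000; B=V−Δ·S=0.0000
Node (1,0) S=55.9000: V=(p*·70.4340+(1−p*)·33.0399)/1.1=50.4331; Δ=(70.4340−33.0399)/(70.4340−48.0740)=1.6724; B=V−Δ·S=-43.0521
Node (1,1) S=81.9000: V=(p*·103.1940+(1−p*)·70.4340)/1.1=81.9000; Δ=(103.1940−70.4340)/(103.1940−70.4340)=1.0000; B=V−Δ·S=0.0000
Node (0,0) S=65.0000: V=(p*·81.9000+(1−p*)·50.4331)/1.1=63.0120; Δ=(81.9000−50.4331)/(81.9000−55.9000)=1.2103; B=V−Δ·S=-15.6553
Check: Δ(0,0)·S0 + B(0,0) = 63.0120 = V0.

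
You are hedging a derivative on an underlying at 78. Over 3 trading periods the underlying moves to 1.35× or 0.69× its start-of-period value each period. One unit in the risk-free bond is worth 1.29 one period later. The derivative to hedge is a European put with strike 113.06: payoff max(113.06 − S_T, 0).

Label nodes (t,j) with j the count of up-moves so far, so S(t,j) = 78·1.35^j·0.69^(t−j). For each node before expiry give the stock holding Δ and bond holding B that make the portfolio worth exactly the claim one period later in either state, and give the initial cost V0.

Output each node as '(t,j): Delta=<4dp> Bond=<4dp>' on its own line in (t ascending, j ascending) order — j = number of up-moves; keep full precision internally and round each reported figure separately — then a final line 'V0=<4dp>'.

The replicating-portfolio and risk-neutral prices coincide; use p* = (1.29−0.69)/(1.35−0.69) = 0.9091 for the latter.
Terminal values V(3,·): V(3,0)=87.4363, V(3,1)=62.9267, V(3,2)=14.9730, V(3,3)=0.0000
  t=2,j=0: stock 37.1358 → up 50.1333 (V=62.9267), down 25.6237 (V=87.4363). Price 50.5076; hedge Δ=-1.0000, bond B=87.6434.
  t=2,j=1: stock 72.6570 → up 98.0870 (V=14.9730), down 50.1333 (V=62.9267). Price 14.9864; hedge Δ=-1.0000, bond B=87.6434.
  t=2,j=2: stock 142.1550 → up 191.9093 (V=0.0000), down 98.0870 (V=14.9730). Price 1.0552; hedge Δ=-0.1596, bond B=23.7416.
  t=1,j=0: stock 53.8200 → up 72.6570 (V=14.9864), down 37.1358 (V=50.5076). Price 14.1206; hedge Δ=-1.0000, bond B=67.9406.
  t=1,j=1: stock 105.3000 → up 142.1550 (V=1.0552), down 72.6570 (V=14.9864). Price 1.7997; hedge Δ=-0.2005, bond B=22.9077.
  t=0,j=0: stock 78.0000 → up 105.3000 (V=1.7997), down 53.8200 (V=14.1206). Price 2.2634; hedge Δ=-0.2393, bond B=20.9314.
Root portfolio cost Δ·78+B reproduces V0=2.2634.

(0,0): Delta=-0.2393 Bond=20.9314
(1,0): Delta=-1.0000 Bond=67.9406
(1,1): Delta=-0.2005 Bond=22.9077
(2,0): Delta=-1.0000 Bond=87.6434
(2,1): Delta=-1.0000 Bond=87.6434
(2,2): Delta=-0.1596 Bond=23.7416
V0=2.2634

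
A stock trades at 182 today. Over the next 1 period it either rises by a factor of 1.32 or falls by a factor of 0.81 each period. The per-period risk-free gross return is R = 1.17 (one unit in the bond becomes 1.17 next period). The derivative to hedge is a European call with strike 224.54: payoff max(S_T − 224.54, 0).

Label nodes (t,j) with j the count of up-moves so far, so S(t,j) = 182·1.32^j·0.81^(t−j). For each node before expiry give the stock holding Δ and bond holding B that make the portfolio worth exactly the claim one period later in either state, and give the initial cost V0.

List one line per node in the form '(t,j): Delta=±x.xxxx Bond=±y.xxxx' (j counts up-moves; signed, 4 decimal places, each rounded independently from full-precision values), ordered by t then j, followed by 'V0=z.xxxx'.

No-arbitrage ⇒ martingale measure with p* = (R−d)/(u−d) = 0.7059.
Terminal values V(1,·): V(1,0)=0.0000, V(1,1)=15.7000
  t=0,j=0: stock 182.0000 → up 240.2400 (V=15.7000), down 147.4200 (V=0.0000). Price 9.4721; hedge Δ=0.1691, bond B=-21.3122.
Each (Δ,B) replicates both successor values, so the strategy is self-financing and V0 is arbitrage-free.

(0,0): Delta=0.1691 Bond=-21.3122
V0=9.4721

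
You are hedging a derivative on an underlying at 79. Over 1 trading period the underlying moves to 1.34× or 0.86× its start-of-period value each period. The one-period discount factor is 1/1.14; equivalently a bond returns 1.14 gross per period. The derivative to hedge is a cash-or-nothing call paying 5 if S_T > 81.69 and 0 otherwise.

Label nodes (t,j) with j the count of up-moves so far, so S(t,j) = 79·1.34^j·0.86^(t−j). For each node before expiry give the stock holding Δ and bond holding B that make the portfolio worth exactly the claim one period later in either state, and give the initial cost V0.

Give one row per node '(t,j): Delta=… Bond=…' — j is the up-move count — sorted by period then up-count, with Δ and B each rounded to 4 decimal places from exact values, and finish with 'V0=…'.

The replicating-portfolio and risk-neutral prices coincide; use p* = (1.14−0.86)/(1.34−0.86) = 0.5833 for the latter.
Terminal payoffs: V(1,0)=0.0000, V(1,1)=5.0000
  t=0,j=0: stock 79.0000 → up 105.8600 (V=5.0000), down 67.9400 (V=0.0000). Price 2.5585; hedge Δ=0.1319, bond B=-7.8582.
Self-financing check: at every node Δ·S+B equals the discounted successor values.

(0,0): Delta=0.1319 Bond=-7.8582
V0=2.5585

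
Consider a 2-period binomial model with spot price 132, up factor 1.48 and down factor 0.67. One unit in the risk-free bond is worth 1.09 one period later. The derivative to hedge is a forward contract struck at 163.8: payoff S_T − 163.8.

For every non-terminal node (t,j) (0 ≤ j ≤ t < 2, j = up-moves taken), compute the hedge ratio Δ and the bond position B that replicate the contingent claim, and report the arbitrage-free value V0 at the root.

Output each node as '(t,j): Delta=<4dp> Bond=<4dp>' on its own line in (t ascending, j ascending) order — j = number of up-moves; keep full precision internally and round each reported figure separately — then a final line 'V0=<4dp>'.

Risk-neutral probability p* = (R−d)/(u−d) = (1.09−0.67)/(1.48−0.67) = 0.5185.
Payoff layer (t=2): V(2,0)=-104.5452, V(2,1)=-32.9088, V(2,2)=125.3328
(1,0): S=88.4400. Δ = (V_up−V_dn)/(S_up−S_dn) = (-32.9088−-104.5452)/(130.8912−59.2548) = 1.0000. V = [p*·-32.9088 + (1−p*)·-104.5452]/1.09 = -61.8352. B = V − Δ·S = -150.2752.
(1,1): S=195.3600. Δ = (V_up−V_dn)/(S_up−S_dn) = (125.3328−-32.9088)/(289.1328−130.8912) = 1.0000. V = [p*·125.3328 + (1−p*)·-32.9088]/1.09 = 45.0848. B = V − Δ·S = -150.2752.
(0,0): S=132.0000. Δ = (V_up−V_dn)/(S_up−S_dn) = (45.0848−-61.8352)/(195.3600−88.4400) = 1.0000. V = [p*·45.0848 + (1−p*)·-61.8352]/1.09 = -5.8672. B = V − Δ·S = -137.8672.
Self-financing check: at every node Δ·S+B equals the discounted successor values.

(0,0): Delta=1.0000 Bond=-137.8672
(1,0): Delta=1.0000 Bond=-150.2752
(1,1): Delta=1.0000 Bond=-150.2752
V0=-5.8672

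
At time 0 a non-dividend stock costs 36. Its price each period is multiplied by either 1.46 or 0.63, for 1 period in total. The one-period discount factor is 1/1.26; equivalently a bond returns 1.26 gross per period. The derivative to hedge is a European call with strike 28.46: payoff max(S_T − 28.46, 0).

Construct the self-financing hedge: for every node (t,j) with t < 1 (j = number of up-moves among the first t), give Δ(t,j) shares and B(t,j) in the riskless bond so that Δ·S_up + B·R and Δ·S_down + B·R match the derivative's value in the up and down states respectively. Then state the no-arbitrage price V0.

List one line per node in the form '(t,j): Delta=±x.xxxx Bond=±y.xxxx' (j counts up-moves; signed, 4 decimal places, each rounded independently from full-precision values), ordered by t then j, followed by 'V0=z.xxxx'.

(0,0): Delta=0.8066 Bond=-14.5181
V0=14.5181

Under the risk-neutral measure, an up-move has probability p* = (R−d)/(u−d) = 0.7590 and values discount at R = 1.26.
At expiry t=1: V(1,0)=0.0000, V(1,1)=24.1000
(0,0): S=36.0000. Δ = (V_up−V_dn)/(S_up−S_dn) = (24.1000−0.0000)/(52.5600−22.6800) = 0.8066. V = [p*·24.1000 + (1−p*)·0.0000]/1.26 = 14.5181. B = V − Δ·S = -14.5181.
Check: Δ(0,0)·S0 + B(0,0) = 14.5181 = V0.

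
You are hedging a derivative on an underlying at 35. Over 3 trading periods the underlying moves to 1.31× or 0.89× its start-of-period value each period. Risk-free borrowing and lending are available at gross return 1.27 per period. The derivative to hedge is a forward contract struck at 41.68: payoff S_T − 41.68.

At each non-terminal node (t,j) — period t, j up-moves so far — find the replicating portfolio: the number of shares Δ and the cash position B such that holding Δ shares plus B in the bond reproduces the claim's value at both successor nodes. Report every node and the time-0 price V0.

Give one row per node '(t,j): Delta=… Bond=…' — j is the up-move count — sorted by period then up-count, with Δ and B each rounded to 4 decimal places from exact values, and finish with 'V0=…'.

(0,0): Delta=1.0000 Bond=-20.3478
(1,0): Delta=1.0000 Bond=-25.8417
(1,1): Delta=1.0000 Bond=-25.8417
(2,0): Delta=1.0000 Bond=-32.8189
(2,1): Delta=1.0000 Bond=-32.8189
(2,2): Delta=1.0000 Bond=-32.8189
V0=14.6522

Since d<R<u, set p* = (R−d)/(u−d) = 0.9048; price each node as the discounted p*-expectation of its children.
Terminal values V(3,·): V(3,0)=-17.0061, V(3,1)=-5.3622, V(3,2)=11.7765, V(3,3)=37.0032
(2,0): S=27.7235. Δ = (V_up−V_dn)/(S_up−S_dn) = (-5.3622−-17.0061)/(36.3178−24.6739) = 1.0000. V = [p*·-5.3622 + (1−p*)·-17.0061]/1.27 = -5.0954. B = V − Δ·S = -32.8189.
(2,1): S=40.8065. Δ = (V_up−V_dn)/(S_up−S_dn) = (11.7765−-5.3622)/(53.4565−36.3178) = 1.0000. V = [p*·11.7765 + (1−p*)·-5.3622]/1.27 = 7.9876. B = V − Δ·S = -32.8189.
(2,2): S=60.0635. Δ = (V_up−V_dn)/(S_up−S_dn) = (37.0032−11.7765)/(78.6832−53.4565) = 1.0000. V = [p*·37.0032 + (1−p*)·11.7765]/1.27 = 27.2446. B = V − Δ·S = -32.8189.
(1,0): S=31.1500. Δ = (V_up−V_dn)/(S_up−S_dn) = (7.9876−-5.0954)/(40.8065−27.7235) = 1.0000. V = [p*·7.9876 + (1−p*)·-5.0954]/1.27 = 5.3083. B = V − Δ·S = -25.8417.
(1,1): S=45.8500. Δ = (V_up−V_dn)/(S_up−S_dn) = (27.2446−7.9876)/(60.0635−40.8065) = 1.0000. V = [p*·27.2446 + (1−p*)·7.9876]/1.27 = 20.0083. B = V − Δ·S = -25.8417.
(0,0): S=35.0000. Δ = (V_up−V_dn)/(S_up−S_dn) = (20.0083−5.3083)/(45.8500−31.1500) = 1.0000. V = [p*·20.0083 + (1−p*)·5.3083]/1.27 = 14.6522. B = V − Δ·S = -20.3478.
Check: Δ(0,0)·S0 + B(0,0) = 14.6522 = V0.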